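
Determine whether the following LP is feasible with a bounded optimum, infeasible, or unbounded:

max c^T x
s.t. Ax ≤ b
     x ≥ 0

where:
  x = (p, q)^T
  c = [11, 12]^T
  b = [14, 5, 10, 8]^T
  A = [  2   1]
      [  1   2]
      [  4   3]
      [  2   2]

Feasible with a bounded optimal solution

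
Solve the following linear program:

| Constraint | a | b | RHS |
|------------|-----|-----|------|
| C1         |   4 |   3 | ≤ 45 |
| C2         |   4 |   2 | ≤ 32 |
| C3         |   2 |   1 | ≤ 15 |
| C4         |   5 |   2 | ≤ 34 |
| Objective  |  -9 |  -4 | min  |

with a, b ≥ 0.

Evaluate the objective at each vertex of the feasible region:
  z(0, 0) = 0
  z(6.8, 0) = -61.2
  z(4, 7) = -64  ←
  z(0, 15) = -60
The minimum is at a = 4, b = 7.

a = 4, b = 7, z = -64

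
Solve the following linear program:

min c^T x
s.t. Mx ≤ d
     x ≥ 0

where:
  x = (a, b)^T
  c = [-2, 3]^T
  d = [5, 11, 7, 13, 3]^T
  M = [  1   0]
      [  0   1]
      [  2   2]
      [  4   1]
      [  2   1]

Evaluate the objective at each vertex of the feasible region:
  z(0, 0) = 0
  z(1.5, 0) = -3  ←
  z(0, 3) = 9
The minimum is at a = 1.5, b = 0.

a = 1.5, b = 0, z = -3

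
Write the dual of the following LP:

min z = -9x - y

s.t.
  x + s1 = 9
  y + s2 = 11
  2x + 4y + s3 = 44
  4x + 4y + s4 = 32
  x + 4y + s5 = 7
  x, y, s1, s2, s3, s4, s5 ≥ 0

Primal min cᵀx s.t. Ax ≤ b, x ≥ 0  →  Dual max −bᵀy s.t. Aᵀy ≥ −c, y ≥ 0.

Maximize: z = -9y1 - 11y2 - 44y3 - 32y4 - 7y5

Subject to:
  y1 + 2y3 + 4y4 + y5 ≥ 9
  y2 + 4y3 + 4y4 + 4y5 ≥ 1
  y1, y2, y3, y4, y5 ≥ 0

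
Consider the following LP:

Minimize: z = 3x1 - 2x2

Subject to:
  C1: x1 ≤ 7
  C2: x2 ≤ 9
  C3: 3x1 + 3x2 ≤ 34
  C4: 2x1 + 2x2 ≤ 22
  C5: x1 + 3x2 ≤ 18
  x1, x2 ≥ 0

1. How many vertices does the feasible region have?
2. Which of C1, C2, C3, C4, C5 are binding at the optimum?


1. 4
2. C5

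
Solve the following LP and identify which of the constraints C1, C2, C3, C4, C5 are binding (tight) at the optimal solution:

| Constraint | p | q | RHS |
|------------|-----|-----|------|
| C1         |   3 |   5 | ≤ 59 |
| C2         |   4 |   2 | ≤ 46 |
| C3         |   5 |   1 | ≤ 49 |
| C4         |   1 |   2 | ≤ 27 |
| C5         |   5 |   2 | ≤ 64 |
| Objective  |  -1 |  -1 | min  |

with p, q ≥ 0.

At p = 8, q = 7, compute slack b - a·x for each constraint:
  C1: 59 − 59 = 0  (binding)
  C2: 46 − 46 = 0  (binding)
  C3: 49 − 47 = 2  (slack)
  C4: 27 − 22 = 5  (slack)
  C5: 64 − 54 = 10  (slack)

Optimal: p = 8, q = 7
Binding: C1, C2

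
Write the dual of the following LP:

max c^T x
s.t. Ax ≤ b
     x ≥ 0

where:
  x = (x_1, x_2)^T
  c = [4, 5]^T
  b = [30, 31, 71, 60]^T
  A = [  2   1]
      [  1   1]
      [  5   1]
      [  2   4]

Primal max cᵀx s.t. Ax ≤ b, x ≥ 0  →  Dual min bᵀy s.t. Aᵀy ≥ c, y ≥ 0.

Minimize: z = 30y1 + 31y2 + 71y3 + 60y4

Subject to:
  2y1 + y2 + 5y3 + 2y4 ≥ 4
  y1 + y2 + y3 + 4y4 ≥ 5
  y1, y2, y3, y4 ≥ 0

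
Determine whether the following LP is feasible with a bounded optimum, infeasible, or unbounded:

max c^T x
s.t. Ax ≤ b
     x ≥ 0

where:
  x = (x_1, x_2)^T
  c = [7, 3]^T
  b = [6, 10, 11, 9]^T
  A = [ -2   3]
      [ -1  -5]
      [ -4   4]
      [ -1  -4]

Unbounded (objective can increase without bound)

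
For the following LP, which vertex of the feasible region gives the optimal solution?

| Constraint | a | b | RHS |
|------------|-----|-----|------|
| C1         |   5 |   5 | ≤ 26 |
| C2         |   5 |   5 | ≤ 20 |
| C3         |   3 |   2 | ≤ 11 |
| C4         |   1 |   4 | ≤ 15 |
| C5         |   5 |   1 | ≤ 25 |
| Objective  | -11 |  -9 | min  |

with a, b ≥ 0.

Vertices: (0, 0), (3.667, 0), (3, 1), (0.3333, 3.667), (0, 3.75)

Evaluate the objective at each vertex of the feasible region:
  z(0, 0) = 0
  z(3.667, 0) = -40.33
  z(3, 1) = -42  ←
  z(0.3333, 3.667) = -36.67
  z(0, 3.75) = -33.75
The minimum is at a = 3, b = 1.

(3, 1)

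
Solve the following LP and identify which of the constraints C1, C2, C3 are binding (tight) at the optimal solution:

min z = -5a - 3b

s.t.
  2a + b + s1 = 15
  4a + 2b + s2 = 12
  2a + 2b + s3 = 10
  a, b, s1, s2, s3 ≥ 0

At a = 1, b = 4, compute slack b - a·x for each constraint:
  C1: 15 − 6 = 9  (slack)
  C2: 12 − 12 = 0  (binding)
  C3: 10 − 10 = 0  (binding)

Optimal: a = 1, b = 4
Binding: C2, C3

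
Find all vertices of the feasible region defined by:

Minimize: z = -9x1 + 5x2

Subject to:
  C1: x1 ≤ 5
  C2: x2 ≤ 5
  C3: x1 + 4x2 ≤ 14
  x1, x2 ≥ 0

(0, 0), (5, 0), (5, 2.25), (0, 3.5)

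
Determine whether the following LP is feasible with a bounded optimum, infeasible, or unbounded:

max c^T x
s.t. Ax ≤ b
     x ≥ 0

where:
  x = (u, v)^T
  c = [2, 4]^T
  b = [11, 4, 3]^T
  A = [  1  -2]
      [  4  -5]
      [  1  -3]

Unbounded (objective can increase without bound)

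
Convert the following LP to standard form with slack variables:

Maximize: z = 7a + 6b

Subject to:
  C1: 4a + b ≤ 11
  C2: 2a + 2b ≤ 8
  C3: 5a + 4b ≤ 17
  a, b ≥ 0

max z = 7a + 6b

s.t.
  4a + b + s1 = 11
  2a + 2b + s2 = 8
  5a + 4b + s3 = 17
  a, b, s1, s2, s3 ≥ 0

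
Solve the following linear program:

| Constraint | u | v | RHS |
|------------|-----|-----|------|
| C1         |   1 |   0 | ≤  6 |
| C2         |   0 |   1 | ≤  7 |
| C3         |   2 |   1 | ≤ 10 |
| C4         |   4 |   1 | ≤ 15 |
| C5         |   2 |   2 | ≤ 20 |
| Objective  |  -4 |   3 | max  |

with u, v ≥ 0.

Evaluate the objective at each vertex of the feasible region:
  z(0, 0) = 0
  z(3.75, 0) = -15
  z(2.5, 5) = 5
  z(1.5, 7) = 15
  z(0, 7) = 21  ←
The maximum is at u = 0, v = 7.

u = 0, v = 7, z = 21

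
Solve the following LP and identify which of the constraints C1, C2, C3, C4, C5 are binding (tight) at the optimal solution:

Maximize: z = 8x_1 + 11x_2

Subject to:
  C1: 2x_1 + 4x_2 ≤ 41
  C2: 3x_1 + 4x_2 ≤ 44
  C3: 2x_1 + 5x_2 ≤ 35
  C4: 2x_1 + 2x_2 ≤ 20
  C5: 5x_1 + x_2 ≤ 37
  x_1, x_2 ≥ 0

At x_1 = 5, x_2 = 5, compute slack b - a·x for each constraint:
  C1: 41 − 30 = 11  (slack)
  C2: 44 − 35 = 9  (slack)
  C3: 35 − 35 = 0  (binding)
  C4: 20 − 20 = 0  (binding)
  C5: 37 − 30 = 7  (slack)

Optimal: x_1 = 5, x_2 = 5
Binding: C3, C4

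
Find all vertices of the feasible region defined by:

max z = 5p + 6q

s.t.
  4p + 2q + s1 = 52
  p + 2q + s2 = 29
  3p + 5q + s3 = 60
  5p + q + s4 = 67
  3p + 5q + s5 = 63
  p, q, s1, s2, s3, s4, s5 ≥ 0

(0, 0), (13, 0), (10, 6), (0, 12)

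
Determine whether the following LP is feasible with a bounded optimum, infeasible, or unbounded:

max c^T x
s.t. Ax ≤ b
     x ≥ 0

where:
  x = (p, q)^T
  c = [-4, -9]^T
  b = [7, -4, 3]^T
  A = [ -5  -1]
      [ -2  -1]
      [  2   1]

Infeasible (no feasible solution exists)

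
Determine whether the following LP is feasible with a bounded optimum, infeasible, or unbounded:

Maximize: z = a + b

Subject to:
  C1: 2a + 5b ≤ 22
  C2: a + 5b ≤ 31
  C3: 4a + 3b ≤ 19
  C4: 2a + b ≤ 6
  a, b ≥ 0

Feasible with a bounded optimal solution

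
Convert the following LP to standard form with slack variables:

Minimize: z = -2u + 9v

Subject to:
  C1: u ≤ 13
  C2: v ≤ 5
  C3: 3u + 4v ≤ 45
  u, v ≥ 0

min z = -2u + 9v

s.t.
  u + s1 = 13
  v + s2 = 5
  3u + 4v + s3 = 45
  u, v, s1, s2, s3 ≥ 0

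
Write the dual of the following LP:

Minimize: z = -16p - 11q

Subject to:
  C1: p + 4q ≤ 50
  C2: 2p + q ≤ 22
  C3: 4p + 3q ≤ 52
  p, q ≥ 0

Primal min cᵀx s.t. Ax ≤ b, x ≥ 0  →  Dual max −bᵀy s.t. Aᵀy ≥ −c, y ≥ 0.

Maximize: z = -50y1 - 22y2 - 52y3

Subject to:
  y1 + 2y2 + 4y3 ≥ 16
  4y1 + y2 + 3y3 ≥ 11
  y1, y2, y3 ≥ 0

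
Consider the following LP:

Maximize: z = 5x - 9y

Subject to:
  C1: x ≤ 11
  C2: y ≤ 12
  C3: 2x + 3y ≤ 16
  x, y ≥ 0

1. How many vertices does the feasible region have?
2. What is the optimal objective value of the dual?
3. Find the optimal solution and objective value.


1. 3
2. 40
3. x = 8, y = 0, z = 40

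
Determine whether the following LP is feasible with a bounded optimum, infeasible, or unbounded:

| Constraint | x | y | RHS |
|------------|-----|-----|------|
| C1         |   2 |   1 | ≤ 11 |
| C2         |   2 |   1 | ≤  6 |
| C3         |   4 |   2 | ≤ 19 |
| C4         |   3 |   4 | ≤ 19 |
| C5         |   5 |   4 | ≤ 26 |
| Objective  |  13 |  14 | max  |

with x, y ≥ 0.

Feasible with a bounded optimal solution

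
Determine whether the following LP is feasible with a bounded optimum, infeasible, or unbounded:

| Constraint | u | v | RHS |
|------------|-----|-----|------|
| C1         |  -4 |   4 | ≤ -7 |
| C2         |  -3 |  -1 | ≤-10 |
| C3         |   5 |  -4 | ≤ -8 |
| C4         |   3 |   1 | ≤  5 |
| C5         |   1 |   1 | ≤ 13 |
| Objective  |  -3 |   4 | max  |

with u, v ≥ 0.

Infeasible (no feasible solution exists)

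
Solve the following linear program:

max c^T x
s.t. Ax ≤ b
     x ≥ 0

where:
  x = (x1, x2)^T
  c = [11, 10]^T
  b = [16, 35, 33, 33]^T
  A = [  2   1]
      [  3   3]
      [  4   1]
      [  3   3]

Evaluate the objective at each vertex of the feasible region:
  z(0, 0) = 0
  z(8, 0) = 88
  z(5, 6) = 115  ←
  z(0, 11) = 110
The maximum is at x1 = 5, x2 = 6.

x1 = 5, x2 = 6, z = 115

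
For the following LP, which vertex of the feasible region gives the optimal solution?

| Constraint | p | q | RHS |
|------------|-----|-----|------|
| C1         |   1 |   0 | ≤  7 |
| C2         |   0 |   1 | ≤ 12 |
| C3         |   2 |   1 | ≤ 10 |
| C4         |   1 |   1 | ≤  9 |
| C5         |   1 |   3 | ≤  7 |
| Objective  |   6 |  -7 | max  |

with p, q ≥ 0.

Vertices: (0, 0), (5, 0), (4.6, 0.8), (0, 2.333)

Evaluate the objective at each vertex of the feasible region:
  z(0, 0) = 0
  z(5, 0) = 30  ←
  z(4.6, 0.8) = 22
  z(0, 2.333) = -16.33
The maximum is at p = 5, q = 0.

(5, 0)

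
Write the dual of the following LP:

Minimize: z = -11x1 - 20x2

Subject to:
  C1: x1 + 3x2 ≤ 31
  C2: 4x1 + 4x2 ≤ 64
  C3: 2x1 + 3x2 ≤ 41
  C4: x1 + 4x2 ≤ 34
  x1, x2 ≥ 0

Primal min cᵀx s.t. Ax ≤ b, x ≥ 0  →  Dual max −bᵀy s.t. Aᵀy ≥ −c, y ≥ 0.

Maximize: z = -31y1 - 64y2 - 41y3 - 34y4

Subject to:
  y1 + 4y2 + 2y3 + y4 ≥ 11
  3y1 + 4y2 + 3y3 + 4y4 ≥ 20
  y1, y2, y3, y4 ≥ 0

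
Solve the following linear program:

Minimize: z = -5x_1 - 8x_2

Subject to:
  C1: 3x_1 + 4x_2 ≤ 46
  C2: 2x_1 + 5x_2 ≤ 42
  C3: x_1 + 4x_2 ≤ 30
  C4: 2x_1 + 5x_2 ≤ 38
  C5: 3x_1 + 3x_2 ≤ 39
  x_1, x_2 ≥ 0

Evaluate the objective at each vertex of the feasible region:
  z(0, 0) = 0
  z(13, 0) = -65
  z(9, 4) = -77  ←
  z(0.6667, 7.333) = -62
  z(0, 7.5) = -60
The minimum is at x_1 = 9, x_2 = 4.

x_1 = 9, x_2 = 4, z = -77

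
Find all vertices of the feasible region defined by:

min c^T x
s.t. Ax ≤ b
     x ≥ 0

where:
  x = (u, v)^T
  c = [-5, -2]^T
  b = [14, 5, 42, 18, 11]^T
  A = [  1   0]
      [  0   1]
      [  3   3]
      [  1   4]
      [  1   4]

(0, 0), (11, 0), (0, 2.75)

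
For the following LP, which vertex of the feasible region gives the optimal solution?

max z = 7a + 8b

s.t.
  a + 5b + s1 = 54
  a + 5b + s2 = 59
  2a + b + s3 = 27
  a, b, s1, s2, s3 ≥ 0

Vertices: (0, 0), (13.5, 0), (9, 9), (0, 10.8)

Evaluate the objective at each vertex of the feasible region:
  z(0, 0) = 0
  z(13.5, 0) = 94.5
  z(9, 9) = 135  ←
  z(0, 10.8) = 86.4
The maximum is at a = 9, b = 9.

(9, 9)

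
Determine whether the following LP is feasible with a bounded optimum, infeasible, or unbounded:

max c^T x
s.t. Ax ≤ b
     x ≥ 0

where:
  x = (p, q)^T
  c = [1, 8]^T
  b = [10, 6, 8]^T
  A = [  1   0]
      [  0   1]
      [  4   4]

Feasible with a bounded optimal solution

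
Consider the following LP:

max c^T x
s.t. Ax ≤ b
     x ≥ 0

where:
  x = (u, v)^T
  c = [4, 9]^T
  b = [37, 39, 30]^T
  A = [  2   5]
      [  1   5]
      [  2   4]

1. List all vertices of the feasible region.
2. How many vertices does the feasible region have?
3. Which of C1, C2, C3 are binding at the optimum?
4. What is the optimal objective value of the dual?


1. (0, 0), (15, 0), (1, 7), (0, 7.4)
2. 4
3. C1, C3
4. 67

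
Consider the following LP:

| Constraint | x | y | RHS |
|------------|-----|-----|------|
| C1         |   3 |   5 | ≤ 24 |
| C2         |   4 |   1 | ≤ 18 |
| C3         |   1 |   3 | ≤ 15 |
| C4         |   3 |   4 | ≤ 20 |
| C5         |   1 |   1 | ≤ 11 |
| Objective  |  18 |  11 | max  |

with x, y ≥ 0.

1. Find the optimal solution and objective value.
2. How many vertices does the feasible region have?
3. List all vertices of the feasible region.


1. x = 4, y = 2, z = 94
2. 5
3. (0, 0), (4.5, 0), (4, 2), (1.333, 4), (0, 4.8)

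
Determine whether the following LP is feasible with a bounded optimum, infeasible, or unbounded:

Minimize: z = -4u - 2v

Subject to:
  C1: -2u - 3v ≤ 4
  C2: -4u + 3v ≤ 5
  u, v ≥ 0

Unbounded (objective can decrease without bound)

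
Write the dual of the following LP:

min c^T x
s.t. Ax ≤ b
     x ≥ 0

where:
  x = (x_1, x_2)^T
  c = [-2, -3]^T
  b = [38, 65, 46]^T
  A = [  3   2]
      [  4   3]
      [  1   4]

Primal min cᵀx s.t. Ax ≤ b, x ≥ 0  →  Dual max −bᵀy s.t. Aᵀy ≥ −c, y ≥ 0.

Maximize: z = -38y1 - 65y2 - 46y3

Subject to:
  3y1 + 4y2 + y3 ≥ 2
  2y1 + 3y2 + 4y3 ≥ 3
  y1, y2, y3 ≥ 0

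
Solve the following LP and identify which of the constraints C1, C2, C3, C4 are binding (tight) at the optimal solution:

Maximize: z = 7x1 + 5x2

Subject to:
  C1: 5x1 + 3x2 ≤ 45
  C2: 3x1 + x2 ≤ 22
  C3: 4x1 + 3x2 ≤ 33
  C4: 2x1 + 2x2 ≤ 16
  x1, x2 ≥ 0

At x1 = 7, x2 = 1, compute slack b - a·x for each constraint:
  C1: 45 − 38 = 7  (slack)
  C2: 22 − 22 = 0  (binding)
  C3: 33 − 31 = 2  (slack)
  C4: 16 − 16 = 0  (binding)

Optimal: x1 = 7, x2 = 1
Binding: C2, C4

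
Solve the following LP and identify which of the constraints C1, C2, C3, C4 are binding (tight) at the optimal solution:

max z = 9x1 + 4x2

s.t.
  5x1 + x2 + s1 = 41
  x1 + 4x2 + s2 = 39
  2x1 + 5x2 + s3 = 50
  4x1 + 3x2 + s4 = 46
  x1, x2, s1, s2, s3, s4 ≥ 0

At x1 = 7, x2 = 6, compute slack b - a·x for each constraint:
  C1: 41 − 41 = 0  (binding)
  C2: 39 − 31 = 8  (slack)
  C3: 50 − 44 = 6  (slack)
  C4: 46 − 46 = 0  (binding)

Optimal: x1 = 7, x2 = 6
Binding: C1, C4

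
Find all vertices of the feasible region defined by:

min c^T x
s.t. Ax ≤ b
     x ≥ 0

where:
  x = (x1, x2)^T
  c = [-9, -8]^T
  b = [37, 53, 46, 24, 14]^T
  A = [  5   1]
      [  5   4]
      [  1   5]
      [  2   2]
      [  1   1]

(0, 0), (7.4, 0), (6.333, 5.333), (5, 7), (3.5, 8.5), (0, 9.2)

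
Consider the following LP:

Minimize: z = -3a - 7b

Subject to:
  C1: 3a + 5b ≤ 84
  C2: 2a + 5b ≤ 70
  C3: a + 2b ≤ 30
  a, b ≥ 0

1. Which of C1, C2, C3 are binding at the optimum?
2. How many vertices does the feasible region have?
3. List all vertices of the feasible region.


1. C2, C3
2. 5
3. (0, 0), (28, 0), (18, 6), (10, 10), (0, 14)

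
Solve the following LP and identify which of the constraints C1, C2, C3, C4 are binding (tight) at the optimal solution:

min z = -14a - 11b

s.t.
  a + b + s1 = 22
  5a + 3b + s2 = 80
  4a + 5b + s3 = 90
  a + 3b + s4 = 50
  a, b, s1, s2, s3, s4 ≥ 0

At a = 10, b = 10, compute slack b - a·x for each constraint:
  C1: 22 − 20 = 2  (slack)
  C2: 80 − 80 = 0  (binding)
  C3: 90 − 90 = 0  (binding)
  C4: 50 − 40 = 10  (slack)

Optimal: a = 10, b = 10
Binding: C2, C3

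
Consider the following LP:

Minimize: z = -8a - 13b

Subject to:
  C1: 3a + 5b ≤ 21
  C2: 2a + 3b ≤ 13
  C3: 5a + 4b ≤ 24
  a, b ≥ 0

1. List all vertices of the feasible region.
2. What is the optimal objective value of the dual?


1. (0, 0), (4.8, 0), (2.857, 2.429), (2, 3), (0, 4.2)
2. -55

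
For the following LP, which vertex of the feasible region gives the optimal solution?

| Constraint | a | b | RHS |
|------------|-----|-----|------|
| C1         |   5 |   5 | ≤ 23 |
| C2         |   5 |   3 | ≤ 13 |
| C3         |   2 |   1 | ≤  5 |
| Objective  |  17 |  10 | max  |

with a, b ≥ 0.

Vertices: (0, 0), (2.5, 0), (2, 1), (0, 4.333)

Evaluate the objective at each vertex of the feasible region:
  z(0, 0) = 0
  z(2.5, 0) = 42.5
  z(2, 1) = 44  ←
  z(0, 4.333) = 43.33
The maximum is at a = 2, b = 1.

(2, 1)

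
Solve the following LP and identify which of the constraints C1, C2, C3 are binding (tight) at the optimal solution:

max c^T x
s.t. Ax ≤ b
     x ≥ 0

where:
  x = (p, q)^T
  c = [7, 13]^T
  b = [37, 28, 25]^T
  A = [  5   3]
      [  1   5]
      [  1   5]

At p = 5, q = 4, compute slack b - a·x for each constraint:
  C1: 37 − 37 = 0  (binding)
  C2: 28 − 25 = 3  (slack)
  C3: 25 − 25 = 0  (binding)

Optimal: p = 5, q = 4
Binding: C1, C3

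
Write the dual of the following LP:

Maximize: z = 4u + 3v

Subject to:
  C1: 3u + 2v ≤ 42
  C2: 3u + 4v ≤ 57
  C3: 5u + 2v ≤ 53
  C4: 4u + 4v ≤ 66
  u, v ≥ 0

Primal max cᵀx s.t. Ax ≤ b, x ≥ 0  →  Dual min bᵀy s.t. Aᵀy ≥ c, y ≥ 0.

Minimize: z = 42y1 + 57y2 + 53y3 + 66y4

Subject to:
  3y1 + 3y2 + 5y3 + 4y4 ≥ 4
  2y1 + 4y2 + 2y3 + 4y4 ≥ 3
  y1, y2, y3, y4 ≥ 0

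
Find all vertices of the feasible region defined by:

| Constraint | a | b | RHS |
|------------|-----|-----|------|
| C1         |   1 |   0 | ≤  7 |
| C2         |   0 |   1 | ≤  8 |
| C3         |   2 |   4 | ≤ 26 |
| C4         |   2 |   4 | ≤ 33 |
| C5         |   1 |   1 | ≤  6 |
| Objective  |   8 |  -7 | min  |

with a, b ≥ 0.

(0, 0), (6, 0), (0, 6)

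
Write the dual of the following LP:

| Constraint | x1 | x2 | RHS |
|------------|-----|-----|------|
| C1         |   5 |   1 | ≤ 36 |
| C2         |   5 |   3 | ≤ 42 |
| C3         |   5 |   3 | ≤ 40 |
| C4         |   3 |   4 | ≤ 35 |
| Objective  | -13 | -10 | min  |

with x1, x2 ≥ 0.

Primal min cᵀx s.t. Ax ≤ b, x ≥ 0  →  Dual max −bᵀy s.t. Aᵀy ≥ −c, y ≥ 0.

Maximize: z = -36y1 - 42y2 - 40y3 - 35y4

Subject to:
  5y1 + 5y2 + 5y3 + 3y4 ≥ 13
  y1 + 3y2 + 3y3 + 4y4 ≥ 10
  y1, y2, y3, y4 ≥ 0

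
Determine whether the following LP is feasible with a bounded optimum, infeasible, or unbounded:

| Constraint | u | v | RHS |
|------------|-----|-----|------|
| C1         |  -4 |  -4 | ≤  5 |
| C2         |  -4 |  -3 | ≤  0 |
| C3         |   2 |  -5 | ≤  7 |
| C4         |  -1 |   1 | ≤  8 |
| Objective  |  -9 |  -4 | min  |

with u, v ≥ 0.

Unbounded (objective can decrease without bound)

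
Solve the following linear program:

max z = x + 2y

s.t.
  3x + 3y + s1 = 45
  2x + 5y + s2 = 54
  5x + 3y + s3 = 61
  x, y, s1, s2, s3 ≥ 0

Evaluate the objective at each vertex of the feasible region:
  z(0, 0) = 0
  z(12.2, 0) = 12.2
  z(8, 7) = 22
  z(7, 8) = 23  ←
  z(0, 10.8) = 21.6
The maximum is at x = 7, y = 8.

x = 7, y = 8, z = 23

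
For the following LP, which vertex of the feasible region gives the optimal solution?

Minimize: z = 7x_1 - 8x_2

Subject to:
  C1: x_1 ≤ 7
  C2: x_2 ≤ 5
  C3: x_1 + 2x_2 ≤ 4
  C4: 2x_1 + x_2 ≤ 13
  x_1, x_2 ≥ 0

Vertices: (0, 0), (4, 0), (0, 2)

Evaluate the objective at each vertex of the feasible region:
  z(0, 0) = 0
  z(4, 0) = 28
  z(0, 2) = -16  ←
The minimum is at x_1 = 0, x_2 = 2.

(0, 2)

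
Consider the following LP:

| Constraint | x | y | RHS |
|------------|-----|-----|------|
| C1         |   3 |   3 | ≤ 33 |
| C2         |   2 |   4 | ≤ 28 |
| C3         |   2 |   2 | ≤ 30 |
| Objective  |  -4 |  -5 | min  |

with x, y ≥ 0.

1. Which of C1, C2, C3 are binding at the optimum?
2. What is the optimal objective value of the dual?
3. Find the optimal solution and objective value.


1. C1, C2
2. -47
3. x = 8, y = 3, z = -47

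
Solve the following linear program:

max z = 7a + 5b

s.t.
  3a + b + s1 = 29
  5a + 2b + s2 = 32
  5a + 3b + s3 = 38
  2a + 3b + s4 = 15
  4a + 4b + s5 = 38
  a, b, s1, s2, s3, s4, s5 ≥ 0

Evaluate the objective at each vertex of the feasible region:
  z(0, 0) = 0
  z(6.4, 0) = 44.8
  z(6, 1) = 47  ←
  z(0, 5) = 25
The maximum is at a = 6, b = 1.

a = 6, b = 1, z = 47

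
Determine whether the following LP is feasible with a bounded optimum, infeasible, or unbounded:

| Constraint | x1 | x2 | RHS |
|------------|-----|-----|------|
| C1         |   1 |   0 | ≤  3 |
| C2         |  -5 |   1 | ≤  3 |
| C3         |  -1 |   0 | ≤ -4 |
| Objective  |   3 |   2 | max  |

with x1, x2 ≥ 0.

Infeasible (no feasible solution exists)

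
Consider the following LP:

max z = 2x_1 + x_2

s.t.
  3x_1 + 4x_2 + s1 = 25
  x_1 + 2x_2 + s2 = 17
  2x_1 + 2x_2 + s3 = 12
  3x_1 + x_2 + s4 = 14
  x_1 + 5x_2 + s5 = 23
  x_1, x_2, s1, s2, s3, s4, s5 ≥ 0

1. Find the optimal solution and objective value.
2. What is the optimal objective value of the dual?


1. x_1 = 4, x_2 = 2, z = 10
2. 10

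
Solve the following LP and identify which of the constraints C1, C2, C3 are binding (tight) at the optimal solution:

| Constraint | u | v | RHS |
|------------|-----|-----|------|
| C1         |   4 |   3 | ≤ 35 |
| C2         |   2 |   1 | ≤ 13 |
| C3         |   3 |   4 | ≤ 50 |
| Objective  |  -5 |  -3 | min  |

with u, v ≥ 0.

At u = 2, v = 9, compute slack b - a·x for each constraint:
  C1: 35 − 35 = 0  (binding)
  C2: 13 − 13 = 0  (binding)
  C3: 50 − 42 = 8  (slack)

Optimal: u = 2, v = 9
Binding: C1, C2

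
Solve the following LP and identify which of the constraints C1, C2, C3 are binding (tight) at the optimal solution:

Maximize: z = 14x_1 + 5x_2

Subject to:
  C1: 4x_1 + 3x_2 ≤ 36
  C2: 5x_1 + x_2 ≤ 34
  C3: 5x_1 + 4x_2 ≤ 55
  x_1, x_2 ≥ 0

At x_1 = 6, x_2 = 4, compute slack b - a·x for each constraint:
  C1: 36 − 36 = 0  (binding)
  C2: 34 − 34 = 0  (binding)
  C3: 55 − 46 = 9  (slack)

Optimal: x_1 = 6, x_2 = 4
Binding: C1, C2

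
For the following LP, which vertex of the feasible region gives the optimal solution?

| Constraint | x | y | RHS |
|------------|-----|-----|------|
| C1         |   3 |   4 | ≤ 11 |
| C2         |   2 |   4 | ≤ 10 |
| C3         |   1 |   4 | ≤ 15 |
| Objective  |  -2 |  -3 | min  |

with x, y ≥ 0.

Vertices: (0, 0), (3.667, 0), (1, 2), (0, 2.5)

Evaluate the objective at each vertex of the feasible region:
  z(0, 0) = 0
  z(3.667, 0) = -7.333
  z(1, 2) = -8  ←
  z(0, 2.5) = -7.5
The minimum is at x = 1, y = 2.

(1, 2)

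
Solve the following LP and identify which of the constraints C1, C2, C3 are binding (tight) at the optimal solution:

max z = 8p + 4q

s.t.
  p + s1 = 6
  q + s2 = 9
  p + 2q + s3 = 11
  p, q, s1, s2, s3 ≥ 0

At p = 6, q = 2.5, compute slack b - a·x for each constraint:
  C1: 6 − 6 = 0  (binding)
  C2: 9 − 2.5 = 6.5  (slack)
  C3: 11 − 11 = 0  (binding)

Optimal: p = 6, q = 2.5
Binding: C1, C3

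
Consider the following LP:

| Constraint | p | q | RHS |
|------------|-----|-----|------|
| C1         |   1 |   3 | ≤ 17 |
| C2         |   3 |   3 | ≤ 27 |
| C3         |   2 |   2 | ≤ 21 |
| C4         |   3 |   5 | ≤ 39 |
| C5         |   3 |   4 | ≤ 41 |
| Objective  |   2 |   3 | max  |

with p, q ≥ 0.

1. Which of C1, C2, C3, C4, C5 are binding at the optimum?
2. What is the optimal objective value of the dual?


1. C1, C2
2. 22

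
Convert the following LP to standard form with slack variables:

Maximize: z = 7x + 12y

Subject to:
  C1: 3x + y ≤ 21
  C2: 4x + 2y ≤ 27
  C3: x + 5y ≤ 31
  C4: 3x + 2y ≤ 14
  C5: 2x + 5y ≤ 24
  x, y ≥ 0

max z = 7x + 12y

s.t.
  3x + y + s1 = 21
  4x + 2y + s2 = 27
  x + 5y + s3 = 31
  3x + 2y + s4 = 14
  2x + 5y + s5 = 24
  x, y, s1, s2, s3, s4, s5 ≥ 0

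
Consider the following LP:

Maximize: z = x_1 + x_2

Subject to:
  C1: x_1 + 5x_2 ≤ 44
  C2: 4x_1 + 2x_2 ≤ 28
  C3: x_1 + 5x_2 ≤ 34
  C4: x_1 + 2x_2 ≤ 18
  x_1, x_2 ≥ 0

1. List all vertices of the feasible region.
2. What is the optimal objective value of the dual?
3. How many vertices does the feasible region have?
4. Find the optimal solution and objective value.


1. (0, 0), (7, 0), (4, 6), (0, 6.8)
2. 10
3. 4
4. x_1 = 4, x_2 = 6, z = 10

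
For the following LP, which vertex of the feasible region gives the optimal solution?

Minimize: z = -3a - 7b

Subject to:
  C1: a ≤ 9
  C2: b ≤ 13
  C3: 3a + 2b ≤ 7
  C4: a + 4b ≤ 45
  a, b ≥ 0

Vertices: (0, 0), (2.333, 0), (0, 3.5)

Evaluate the objective at each vertex of the feasible region:
  z(0, 0) = 0
  z(2.333, 0) = -7
  z(0, 3.5) = -24.5  ←
The minimum is at a = 0, b = 3.5.

(0, 3.5)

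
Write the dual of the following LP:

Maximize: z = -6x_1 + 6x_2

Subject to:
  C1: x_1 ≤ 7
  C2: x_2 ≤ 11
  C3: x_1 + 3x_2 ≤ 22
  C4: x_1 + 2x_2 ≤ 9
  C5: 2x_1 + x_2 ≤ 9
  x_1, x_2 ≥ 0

Primal max cᵀx s.t. Ax ≤ b, x ≥ 0  →  Dual min bᵀy s.t. Aᵀy ≥ c, y ≥ 0.

Minimize: z = 7y1 + 11y2 + 22y3 + 9y4 + 9y5

Subject to:
  y1 + y3 + y4 + 2y5 ≥ -6
  y2 + 3y3 + 2y4 + y5 ≥ 6
  y1, y2, y3, y4, y5 ≥ 0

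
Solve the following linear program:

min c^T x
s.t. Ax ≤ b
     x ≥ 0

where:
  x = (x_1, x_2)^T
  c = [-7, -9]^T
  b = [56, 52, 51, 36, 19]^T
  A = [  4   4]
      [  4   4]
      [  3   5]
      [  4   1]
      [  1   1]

Evaluate the objective at each vertex of the feasible region:
  z(0, 0) = 0
  z(9, 0) = -63
  z(7.667, 5.333) = -101.7
  z(7, 6) = -103  ←
  z(0, 10.2) = -91.8
The minimum is at x_1 = 7, x_2 = 6.

x_1 = 7, x_2 = 6, z = -103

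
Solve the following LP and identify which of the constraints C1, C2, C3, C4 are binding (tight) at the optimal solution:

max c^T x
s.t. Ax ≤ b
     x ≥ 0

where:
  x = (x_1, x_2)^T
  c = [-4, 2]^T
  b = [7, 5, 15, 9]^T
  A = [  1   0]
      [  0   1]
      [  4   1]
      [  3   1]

At x_1 = 0, x_2 = 5, compute slack b - a·x for each constraint:
  C1: 7 − 0 = 7  (slack)
  C2: 5 − 5 = 0  (binding)
  C3: 15 − 5 = 10  (slack)
  C4: 9 − 5 = 4  (slack)

Optimal: x_1 = 0, x_2 = 5
Binding: C2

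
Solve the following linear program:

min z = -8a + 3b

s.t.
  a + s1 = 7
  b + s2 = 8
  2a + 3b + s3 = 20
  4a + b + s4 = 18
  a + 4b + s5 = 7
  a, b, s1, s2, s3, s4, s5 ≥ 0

Evaluate the objective at each vertex of the feasible region:
  z(0, 0) = 0
  z(4.5, 0) = -36  ←
  z(4.333, 0.6667) = -32.67
  z(0, 1.75) = 5.25
The minimum is at a = 4.5, b = 0.

a = 4.5, b = 0, z = -36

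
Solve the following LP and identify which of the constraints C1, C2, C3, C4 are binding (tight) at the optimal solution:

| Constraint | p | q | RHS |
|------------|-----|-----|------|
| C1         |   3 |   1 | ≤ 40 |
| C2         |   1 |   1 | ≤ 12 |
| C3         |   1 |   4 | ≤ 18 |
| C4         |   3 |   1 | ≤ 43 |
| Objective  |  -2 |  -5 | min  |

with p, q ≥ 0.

At p = 10, q = 2, compute slack b - a·x for each constraint:
  C1: 40 − 32 = 8  (slack)
  C2: 12 − 12 = 0  (binding)
  C3: 18 − 18 = 0  (binding)
  C4: 43 − 32 = 11  (slack)

Optimal: p = 10, q = 2
Binding: C2, C3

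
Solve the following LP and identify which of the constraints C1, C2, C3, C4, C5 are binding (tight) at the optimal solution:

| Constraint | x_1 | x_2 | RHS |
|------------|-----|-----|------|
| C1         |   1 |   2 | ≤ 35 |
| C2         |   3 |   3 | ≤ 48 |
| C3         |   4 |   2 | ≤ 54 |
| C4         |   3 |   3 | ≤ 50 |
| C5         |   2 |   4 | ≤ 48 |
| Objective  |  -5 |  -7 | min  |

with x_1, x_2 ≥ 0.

At x_1 = 8, x_2 = 8, compute slack b - a·x for each constraint:
  C1: 35 − 24 = 11  (slack)
  C2: 48 − 48 = 0  (binding)
  C3: 54 − 48 = 6  (slack)
  C4: 50 − 48 = 2  (slack)
  C5: 48 − 48 = 0  (binding)

Optimal: x_1 = 8, x_2 = 8
Binding: C2, C5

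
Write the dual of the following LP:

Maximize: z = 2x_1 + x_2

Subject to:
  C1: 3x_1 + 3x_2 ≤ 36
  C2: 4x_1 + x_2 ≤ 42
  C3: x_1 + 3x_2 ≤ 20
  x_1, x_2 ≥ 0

Primal max cᵀx s.t. Ax ≤ b, x ≥ 0  →  Dual min bᵀy s.t. Aᵀy ≥ c, y ≥ 0.

Minimize: z = 36y1 + 42y2 + 20y3

Subject to:
  3y1 + 4y2 + y3 ≥ 2
  3y1 + y2 + 3y3 ≥ 1
  y1, y2, y3 ≥ 0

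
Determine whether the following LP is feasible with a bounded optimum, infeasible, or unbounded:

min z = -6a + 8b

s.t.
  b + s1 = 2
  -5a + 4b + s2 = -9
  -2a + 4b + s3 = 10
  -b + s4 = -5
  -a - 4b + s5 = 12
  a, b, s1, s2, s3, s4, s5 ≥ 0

Infeasible (no feasible solution exists)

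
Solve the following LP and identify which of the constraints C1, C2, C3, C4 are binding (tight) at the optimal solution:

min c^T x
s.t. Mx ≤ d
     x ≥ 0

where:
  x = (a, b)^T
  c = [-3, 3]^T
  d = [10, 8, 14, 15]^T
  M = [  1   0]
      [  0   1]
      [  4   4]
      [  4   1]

At a = 3.5, b = 0, compute slack b - a·x for each constraint:
  C1: 10 − 3.5 = 6.5  (slack)
  C2: 8 − 0 = 8  (slack)
  C3: 14 − 14 = 0  (binding)
  C4: 15 − 14 = 1  (slack)

Optimal: a = 3.5, b = 0
Binding: C3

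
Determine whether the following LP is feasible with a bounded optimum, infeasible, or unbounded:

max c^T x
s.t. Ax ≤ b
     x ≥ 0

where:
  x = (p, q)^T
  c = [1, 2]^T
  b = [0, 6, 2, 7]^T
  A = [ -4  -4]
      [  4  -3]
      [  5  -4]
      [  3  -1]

Unbounded (objective can increase without bound)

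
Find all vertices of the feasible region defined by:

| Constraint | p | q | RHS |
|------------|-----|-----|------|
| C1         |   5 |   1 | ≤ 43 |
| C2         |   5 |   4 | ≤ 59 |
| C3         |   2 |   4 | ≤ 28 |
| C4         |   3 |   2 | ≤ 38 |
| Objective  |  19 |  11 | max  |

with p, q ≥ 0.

(0, 0), (8.6, 0), (8, 3), (0, 7)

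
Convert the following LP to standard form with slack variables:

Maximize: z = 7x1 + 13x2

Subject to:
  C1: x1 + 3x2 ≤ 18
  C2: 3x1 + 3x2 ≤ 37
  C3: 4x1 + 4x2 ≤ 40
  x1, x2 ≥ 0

max z = 7x1 + 13x2

s.t.
  x1 + 3x2 + s1 = 18
  3x1 + 3x2 + s2 = 37
  4x1 + 4x2 + s3 = 40
  x1, x2, s1, s2, s3 ≥ 0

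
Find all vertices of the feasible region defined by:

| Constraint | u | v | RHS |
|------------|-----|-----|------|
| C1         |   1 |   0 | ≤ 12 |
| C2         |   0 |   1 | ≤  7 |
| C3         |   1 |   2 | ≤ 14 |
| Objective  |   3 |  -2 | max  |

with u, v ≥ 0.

(0, 0), (12, 0), (12, 1), (0, 7)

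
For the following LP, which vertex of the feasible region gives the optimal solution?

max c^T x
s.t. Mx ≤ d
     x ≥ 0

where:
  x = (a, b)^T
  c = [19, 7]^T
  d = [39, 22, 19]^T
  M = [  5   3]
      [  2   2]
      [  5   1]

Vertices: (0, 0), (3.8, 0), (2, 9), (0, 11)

Evaluate the objective at each vertex of the feasible region:
  z(0, 0) = 0
  z(3.8, 0) = 72.2
  z(2, 9) = 101  ←
  z(0, 11) = 77
The maximum is at a = 2, b = 9.

(2, 9)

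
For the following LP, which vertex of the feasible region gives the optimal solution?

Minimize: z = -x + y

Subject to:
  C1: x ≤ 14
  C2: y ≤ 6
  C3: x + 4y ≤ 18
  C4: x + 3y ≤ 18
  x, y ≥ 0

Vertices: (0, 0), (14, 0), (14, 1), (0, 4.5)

Evaluate the objective at each vertex of the feasible region:
  z(0, 0) = 0
  z(14, 0) = -14  ←
  z(14, 1) = -13
  z(0, 4.5) = 4.5
The minimum is at x = 14, y = 0.

(14, 0)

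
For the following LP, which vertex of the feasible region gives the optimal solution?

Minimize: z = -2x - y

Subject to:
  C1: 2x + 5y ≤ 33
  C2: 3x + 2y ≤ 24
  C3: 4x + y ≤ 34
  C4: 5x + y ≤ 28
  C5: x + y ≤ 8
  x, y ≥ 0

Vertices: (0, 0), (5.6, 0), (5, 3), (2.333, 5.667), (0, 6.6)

Evaluate the objective at each vertex of the feasible region:
  z(0, 0) = 0
  z(5.6, 0) = -11.2
  z(5, 3) = -13  ←
  z(2.333, 5.667) = -10.33
  z(0, 6.6) = -6.6
The minimum is at x = 5, y = 3.

(5, 3)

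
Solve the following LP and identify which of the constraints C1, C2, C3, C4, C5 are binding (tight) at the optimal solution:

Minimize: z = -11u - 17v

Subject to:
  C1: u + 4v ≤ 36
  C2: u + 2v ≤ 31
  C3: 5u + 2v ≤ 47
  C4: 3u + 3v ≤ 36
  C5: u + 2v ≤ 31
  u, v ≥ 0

At u = 4, v = 8, compute slack b - a·x for each constraint:
  C1: 36 − 36 = 0  (binding)
  C2: 31 − 20 = 11  (slack)
  C3: 47 − 36 = 11  (slack)
  C4: 36 − 36 = 0  (binding)
  C5: 31 − 20 = 11  (slack)

Optimal: u = 4, v = 8
Binding: C1, C4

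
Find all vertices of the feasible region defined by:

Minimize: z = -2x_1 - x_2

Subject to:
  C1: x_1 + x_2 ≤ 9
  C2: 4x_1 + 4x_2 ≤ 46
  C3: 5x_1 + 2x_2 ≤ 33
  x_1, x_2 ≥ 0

(0, 0), (6.6, 0), (5, 4), (0, 9)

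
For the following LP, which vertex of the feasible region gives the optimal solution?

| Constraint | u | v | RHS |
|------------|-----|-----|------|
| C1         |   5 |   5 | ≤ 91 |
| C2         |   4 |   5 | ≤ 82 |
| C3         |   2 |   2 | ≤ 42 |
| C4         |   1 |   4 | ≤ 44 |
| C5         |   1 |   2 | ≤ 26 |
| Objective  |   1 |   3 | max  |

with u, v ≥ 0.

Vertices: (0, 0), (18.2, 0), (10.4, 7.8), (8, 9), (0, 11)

Evaluate the objective at each vertex of the feasible region:
  z(0, 0) = 0
  z(18.2, 0) = 18.2
  z(10.4, 7.8) = 33.8
  z(8, 9) = 35  ←
  z(0, 11) = 33
The maximum is at u = 8, v = 9.

(8, 9)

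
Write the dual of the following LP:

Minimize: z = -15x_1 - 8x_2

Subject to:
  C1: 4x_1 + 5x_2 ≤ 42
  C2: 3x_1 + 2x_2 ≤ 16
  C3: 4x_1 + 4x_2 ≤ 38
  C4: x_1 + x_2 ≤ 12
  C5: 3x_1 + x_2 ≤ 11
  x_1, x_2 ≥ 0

Primal min cᵀx s.t. Ax ≤ b, x ≥ 0  →  Dual max −bᵀy s.t. Aᵀy ≥ −c, y ≥ 0.

Maximize: z = -42y1 - 16y2 - 38y3 - 12y4 - 11y5

Subject to:
  4y1 + 3y2 + 4y3 + y4 + 3y5 ≥ 15
  5y1 + 2y2 + 4y3 + y4 + y5 ≥ 8
  y1, y2, y3, y4, y5 ≥ 0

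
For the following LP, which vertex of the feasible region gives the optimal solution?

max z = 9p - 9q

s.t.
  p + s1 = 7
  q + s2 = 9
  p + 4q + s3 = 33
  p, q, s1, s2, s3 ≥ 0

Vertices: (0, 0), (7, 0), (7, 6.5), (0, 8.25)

Evaluate the objective at each vertex of the feasible region:
  z(0, 0) = 0
  z(7, 0) = 63  ←
  z(7, 6.5) = 4.5
  z(0, 8.25) = -74.25
The maximum is at p = 7, q = 0.

(7, 0)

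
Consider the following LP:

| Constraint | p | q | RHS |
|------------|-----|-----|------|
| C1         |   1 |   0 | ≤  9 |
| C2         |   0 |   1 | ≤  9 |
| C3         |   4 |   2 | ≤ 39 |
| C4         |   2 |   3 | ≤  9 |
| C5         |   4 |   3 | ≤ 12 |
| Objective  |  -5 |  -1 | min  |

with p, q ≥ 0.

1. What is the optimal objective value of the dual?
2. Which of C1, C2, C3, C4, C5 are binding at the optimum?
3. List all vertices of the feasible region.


1. -15
2. C5
3. (0, 0), (3, 0), (1.5, 2), (0, 3)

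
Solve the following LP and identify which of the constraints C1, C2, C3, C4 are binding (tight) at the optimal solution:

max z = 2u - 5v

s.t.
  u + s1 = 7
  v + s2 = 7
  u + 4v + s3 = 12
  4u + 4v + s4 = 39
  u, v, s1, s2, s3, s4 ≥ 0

At u = 7, v = 0, compute slack b - a·x for each constraint:
  C1: 7 − 7 = 0  (binding)
  C2: 7 − 0 = 7  (slack)
  C3: 12 − 7 = 5  (slack)
  C4: 39 − 28 = 11  (slack)

Optimal: u = 7, v = 0
Binding: C1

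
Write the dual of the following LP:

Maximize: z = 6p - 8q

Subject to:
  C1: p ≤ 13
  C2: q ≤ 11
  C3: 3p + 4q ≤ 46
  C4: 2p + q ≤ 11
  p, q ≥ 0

Primal max cᵀx s.t. Ax ≤ b, x ≥ 0  →  Dual min bᵀy s.t. Aᵀy ≥ c, y ≥ 0.

Minimize: z = 13y1 + 11y2 + 46y3 + 11y4

Subject to:
  y1 + 3y3 + 2y4 ≥ 6
  y2 + 4y3 + y4 ≥ -8
  y1, y2, y3, y4 ≥ 0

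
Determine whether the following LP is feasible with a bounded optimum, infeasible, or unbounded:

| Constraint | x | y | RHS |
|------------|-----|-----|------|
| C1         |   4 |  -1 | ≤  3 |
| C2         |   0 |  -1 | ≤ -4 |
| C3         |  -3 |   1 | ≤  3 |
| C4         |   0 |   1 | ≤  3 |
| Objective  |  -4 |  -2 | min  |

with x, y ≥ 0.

Infeasible (no feasible solution exists)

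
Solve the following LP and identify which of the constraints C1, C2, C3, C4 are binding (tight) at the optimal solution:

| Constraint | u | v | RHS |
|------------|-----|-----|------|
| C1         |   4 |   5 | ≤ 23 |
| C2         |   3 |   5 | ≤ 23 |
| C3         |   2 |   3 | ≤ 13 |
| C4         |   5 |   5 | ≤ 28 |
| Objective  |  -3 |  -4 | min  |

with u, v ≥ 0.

At u = 2, v = 3, compute slack b - a·x for each constraint:
  C1: 23 − 23 = 0  (binding)
  C2: 23 − 21 = 2  (slack)
  C3: 13 − 13 = 0  (binding)
  C4: 28 − 25 = 3  (slack)

Optimal: u = 2, v = 3
Binding: C1, C3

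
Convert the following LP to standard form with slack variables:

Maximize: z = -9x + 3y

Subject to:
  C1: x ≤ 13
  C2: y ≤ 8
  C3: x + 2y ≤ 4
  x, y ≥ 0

max z = -9x + 3y

s.t.
  x + s1 = 13
  y + s2 = 8
  x + 2y + s3 = 4
  x, y, s1, s2, s3 ≥ 0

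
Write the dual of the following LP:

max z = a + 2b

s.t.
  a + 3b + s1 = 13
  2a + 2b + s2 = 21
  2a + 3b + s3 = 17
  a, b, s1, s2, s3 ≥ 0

Primal max cᵀx s.t. Ax ≤ b, x ≥ 0  →  Dual min bᵀy s.t. Aᵀy ≥ c, y ≥ 0.

Minimize: z = 13y1 + 21y2 + 17y3

Subject to:
  y1 + 2y2 + 2y3 ≥ 1
  3y1 + 2y2 + 3y3 ≥ 2
  y1, y2, y3 ≥ 0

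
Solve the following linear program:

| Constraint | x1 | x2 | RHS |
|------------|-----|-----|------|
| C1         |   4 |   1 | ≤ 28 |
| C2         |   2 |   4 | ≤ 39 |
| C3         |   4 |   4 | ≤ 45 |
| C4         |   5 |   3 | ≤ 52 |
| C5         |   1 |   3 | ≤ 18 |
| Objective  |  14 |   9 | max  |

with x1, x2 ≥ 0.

Evaluate the objective at each vertex of the feasible region:
  z(0, 0) = 0
  z(7, 0) = 98
  z(6, 4) = 120  ←
  z(0, 6) = 54
The maximum is at x1 = 6, x2 = 4.

x1 = 6, x2 = 4, z = 120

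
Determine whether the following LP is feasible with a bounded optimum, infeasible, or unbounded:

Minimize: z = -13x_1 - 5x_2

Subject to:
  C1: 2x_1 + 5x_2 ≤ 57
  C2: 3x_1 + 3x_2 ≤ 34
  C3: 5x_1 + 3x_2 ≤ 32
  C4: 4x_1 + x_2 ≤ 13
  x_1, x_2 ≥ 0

Feasible with a bounded optimal solution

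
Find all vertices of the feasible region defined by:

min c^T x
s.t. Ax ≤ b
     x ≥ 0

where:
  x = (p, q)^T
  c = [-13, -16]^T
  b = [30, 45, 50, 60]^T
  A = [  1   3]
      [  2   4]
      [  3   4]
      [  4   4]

(0, 0), (15, 0), (10, 5), (6, 8), (0, 10)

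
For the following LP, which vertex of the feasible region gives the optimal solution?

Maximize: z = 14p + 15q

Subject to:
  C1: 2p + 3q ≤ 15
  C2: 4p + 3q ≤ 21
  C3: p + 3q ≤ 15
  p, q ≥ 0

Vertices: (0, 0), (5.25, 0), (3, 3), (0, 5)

Evaluate the objective at each vertex of the feasible region:
  z(0, 0) = 0
  z(5.25, 0) = 73.5
  z(3, 3) = 87  ←
  z(0, 5) = 75
The maximum is at p = 3, q = 3.

(3, 3)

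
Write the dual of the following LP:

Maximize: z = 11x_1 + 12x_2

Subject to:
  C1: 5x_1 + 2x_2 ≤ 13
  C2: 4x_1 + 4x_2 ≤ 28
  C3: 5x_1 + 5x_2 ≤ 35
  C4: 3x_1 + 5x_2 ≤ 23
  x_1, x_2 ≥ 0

Primal max cᵀx s.t. Ax ≤ b, x ≥ 0  →  Dual min bᵀy s.t. Aᵀy ≥ c, y ≥ 0.

Minimize: z = 13y1 + 28y2 + 35y3 + 23y4

Subject to:
  5y1 + 4y2 + 5y3 + 3y4 ≥ 11
  2y1 + 4y2 + 5y3 + 5y4 ≥ 12
  y1, y2, y3, y4 ≥ 0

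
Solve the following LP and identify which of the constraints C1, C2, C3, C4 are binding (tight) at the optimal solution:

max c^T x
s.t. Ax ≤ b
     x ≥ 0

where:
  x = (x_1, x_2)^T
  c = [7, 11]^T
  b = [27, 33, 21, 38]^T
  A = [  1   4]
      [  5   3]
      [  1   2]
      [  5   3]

At x_1 = 3, x_2 = 6, compute slack b - a·x for each constraint:
  C1: 27 − 27 = 0  (binding)
  C2: 33 − 33 = 0  (binding)
  C3: 21 − 15 = 6  (slack)
  C4: 38 − 33 = 5  (slack)

Optimal: x_1 = 3, x_2 = 6
Binding: C1, C2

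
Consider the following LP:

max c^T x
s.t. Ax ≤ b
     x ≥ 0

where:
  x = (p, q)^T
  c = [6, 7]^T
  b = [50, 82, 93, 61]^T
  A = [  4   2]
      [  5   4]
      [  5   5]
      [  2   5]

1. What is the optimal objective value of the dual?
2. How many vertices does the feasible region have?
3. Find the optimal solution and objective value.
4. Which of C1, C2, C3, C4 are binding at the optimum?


1. 111
2. 4
3. p = 8, q = 9, z = 111
4. C1, C4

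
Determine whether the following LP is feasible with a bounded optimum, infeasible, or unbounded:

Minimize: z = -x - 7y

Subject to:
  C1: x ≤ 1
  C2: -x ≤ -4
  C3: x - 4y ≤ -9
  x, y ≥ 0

Infeasible (no feasible solution exists)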